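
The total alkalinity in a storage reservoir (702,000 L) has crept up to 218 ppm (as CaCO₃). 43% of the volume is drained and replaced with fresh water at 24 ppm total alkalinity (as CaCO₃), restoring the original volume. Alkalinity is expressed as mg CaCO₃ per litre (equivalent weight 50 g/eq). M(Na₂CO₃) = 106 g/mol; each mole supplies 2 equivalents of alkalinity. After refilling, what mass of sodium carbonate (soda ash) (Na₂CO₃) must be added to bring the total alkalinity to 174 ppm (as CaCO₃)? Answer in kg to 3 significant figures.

After draining 43% and refilling: 218 × 0.57 + 24 × 0.43 = 134.58 ppm.
Deficit to target: 174 − 134.58 = 39.42 mg/L.
As CaCO₃: 39.42 mg/L × 702,000 L = 27,670 g; ÷ 50 g/eq ÷ 2 = 276.7 mol Na₂CO₃.
Mass: 276.7 × 106 = 29,330 g.

29.3 kg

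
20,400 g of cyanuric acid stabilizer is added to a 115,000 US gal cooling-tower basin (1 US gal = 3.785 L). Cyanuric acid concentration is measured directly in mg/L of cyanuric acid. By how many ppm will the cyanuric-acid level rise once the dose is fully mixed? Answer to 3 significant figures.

46.9 ppm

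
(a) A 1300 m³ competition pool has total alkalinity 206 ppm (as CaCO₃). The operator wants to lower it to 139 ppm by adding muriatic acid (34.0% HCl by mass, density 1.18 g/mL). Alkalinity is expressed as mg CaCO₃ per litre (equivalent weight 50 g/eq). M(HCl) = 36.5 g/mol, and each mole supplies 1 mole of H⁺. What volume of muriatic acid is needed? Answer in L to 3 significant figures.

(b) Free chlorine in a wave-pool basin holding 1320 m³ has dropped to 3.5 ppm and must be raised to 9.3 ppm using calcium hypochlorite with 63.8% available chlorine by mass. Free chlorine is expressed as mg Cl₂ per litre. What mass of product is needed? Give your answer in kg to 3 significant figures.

(a) 158 L; (b) 12.0 kg

(a) Volume: 1300 m³ = 1,300,000 L.
(a) Alkalinity to neutralize: (206 − 139) = 67 mg/L as CaCO₃ × 1,300,000 L = 87,100 g as CaCO₃.
(a) Equivalents of H⁺ required: 87,100 ÷ 50 g/eq = 1742 eq = 1742 mol HCl.
(a) Mass of HCl: 1742 × 36.5 = 63,580 g.
(a) Mass of 34.0% solution: 63,580 / 0.34 = 187,000 g.
(a) Volume: 187,000 g ÷ 1.18 g/mL = 158,500 mL.

(b) Volume: 1320 m³ = 1,320,000 L.
(b) Chlorine deficit: 9.3 − 3.5 = 5.8 ppm = 5.8 mg/L as Cl₂.
(b) Cl₂ equivalent needed: 5.8 mg/L × 1,320,000 L = 7,656,000 mg = 7656 g.
(b) Product at 63.8% available chlorine: 7656 / 0.638 = 12,000 g.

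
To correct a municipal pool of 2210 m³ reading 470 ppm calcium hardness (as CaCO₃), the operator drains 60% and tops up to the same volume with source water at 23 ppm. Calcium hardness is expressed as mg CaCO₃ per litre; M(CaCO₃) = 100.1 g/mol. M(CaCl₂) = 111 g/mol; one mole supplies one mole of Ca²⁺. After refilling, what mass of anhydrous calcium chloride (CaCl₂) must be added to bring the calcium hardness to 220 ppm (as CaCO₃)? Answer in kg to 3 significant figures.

44.6 kg

Volume: 2210 m³ = 2,210,000 L.
After draining 60% and refilling: 470 × 0.40 + 23 × 0.60 = 201.8 ppm.
Deficit to target: 220 − 201.8 = 18.2 mg/L.
As CaCO₃: 18.2 mg/L × 2,210,000 L = 40,220 g; ÷ 100.1 = 401.8 mol Ca²⁺.
Mass: 401.8 × 111 = 44,600 g.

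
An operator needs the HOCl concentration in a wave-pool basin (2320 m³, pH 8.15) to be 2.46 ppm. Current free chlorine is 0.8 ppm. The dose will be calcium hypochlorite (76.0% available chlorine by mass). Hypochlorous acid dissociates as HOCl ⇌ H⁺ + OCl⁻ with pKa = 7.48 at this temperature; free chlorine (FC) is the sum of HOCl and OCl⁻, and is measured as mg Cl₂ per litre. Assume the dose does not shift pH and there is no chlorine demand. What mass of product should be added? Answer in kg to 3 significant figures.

Volume: 2320 m³ = 2,320,000 L.
[OCl⁻]/[HOCl] = 10^(pH − pKa) = 10^(8.15 − 7.48) = 4.677; fraction as HOCl = 1/(1 + 4.677) = 0.1761.
Free chlorine required for 2.46 ppm HOCl: 2.46 / 0.1761 = 13.97 ppm.
FC to add: 13.97 − 0.8 = 13.17 mg/L as Cl₂.
Cl₂ equivalent: 13.17 mg/L × 2,320,000 L = 30,550 g.
Product at 76.0% available Cl: 30,550 / 0.76 = 40,190 g.

40.2 kg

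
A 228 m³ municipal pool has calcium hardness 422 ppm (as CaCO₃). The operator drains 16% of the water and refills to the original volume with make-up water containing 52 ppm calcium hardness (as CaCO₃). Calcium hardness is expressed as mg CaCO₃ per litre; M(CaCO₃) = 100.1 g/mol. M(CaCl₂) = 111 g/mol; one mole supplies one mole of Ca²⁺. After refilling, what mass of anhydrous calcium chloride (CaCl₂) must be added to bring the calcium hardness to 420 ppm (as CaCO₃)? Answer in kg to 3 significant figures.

Volume: 228 m³ = 228,000 L.
After draining 16% and refilling: 422 × 0.84 + 52 × 0.16 = 362.8 ppm.
Deficit to target: 420 − 362.8 = 57.2 mg/L.
As CaCO₃: 57.2 mg/L × 228,000 L = 13,040 g; ÷ 100.1 = 130.3 mol Ca²⁺.
Mass: 130.3 × 111 = 14,460 g.

14.5 kg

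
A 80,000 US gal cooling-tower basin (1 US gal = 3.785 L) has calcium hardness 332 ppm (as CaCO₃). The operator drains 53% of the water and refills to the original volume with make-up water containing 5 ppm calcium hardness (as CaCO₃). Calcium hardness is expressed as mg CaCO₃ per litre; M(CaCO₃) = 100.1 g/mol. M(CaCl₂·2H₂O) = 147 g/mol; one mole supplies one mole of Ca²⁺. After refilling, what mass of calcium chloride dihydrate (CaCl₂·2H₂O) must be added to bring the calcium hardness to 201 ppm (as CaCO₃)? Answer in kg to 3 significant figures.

18.8 kg

Volume: 80,000 US gal × 3.785 L/gal = 302,800 L.
After draining 53% and refilling: 332 × 0.47 + 5 × 0.53 = 158.69 ppm.
Deficit to target: 201 − 158.69 = 42.31 mg/L.
As CaCO₃: 42.31 mg/L × 302,800 L = 12,810 g; ÷ 100.1 = 128 mol Ca²⁺.
Mass: 128 × 147 = 18,810 g.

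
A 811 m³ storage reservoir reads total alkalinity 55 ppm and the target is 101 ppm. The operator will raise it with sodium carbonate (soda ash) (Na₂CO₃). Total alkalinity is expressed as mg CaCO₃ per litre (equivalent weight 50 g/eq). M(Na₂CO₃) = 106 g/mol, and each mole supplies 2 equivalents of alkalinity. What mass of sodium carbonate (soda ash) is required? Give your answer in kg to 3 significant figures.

Volume: 811 m³ = 811,000 L.
Alkalinity to add: (101 − 55) = 46 mg/L as CaCO₃ × 811,000 L = 37,310 g as CaCO₃.
Equivalents: 37,310 g ÷ 50 g/eq = 746.1 eq.
Each mole of Na₂CO₃ supplies 2 eq, so 746.1 / 2 = 373.1 mol.
Mass: 373.1 mol × 106 g/mol = 39,540 g.

39.5 kg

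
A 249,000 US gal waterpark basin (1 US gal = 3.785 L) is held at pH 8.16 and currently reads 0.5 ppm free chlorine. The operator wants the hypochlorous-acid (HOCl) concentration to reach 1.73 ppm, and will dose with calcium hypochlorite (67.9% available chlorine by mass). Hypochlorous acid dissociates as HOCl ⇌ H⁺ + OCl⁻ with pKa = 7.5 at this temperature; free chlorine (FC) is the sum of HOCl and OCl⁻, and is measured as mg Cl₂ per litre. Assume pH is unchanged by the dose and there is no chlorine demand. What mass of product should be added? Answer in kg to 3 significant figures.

Volume: 249,000 US gal × 3.785 L/gal = 942,465 L.
[OCl⁻]/[HOCl] = 10^(pH − pKa) = 10^(8.16 − 7.5) = 4.571; fraction as HOCl = 1/(1 + 4.571) = 0.1795.
Free chlorine required for 1.73 ppm HOCl: 1.73 / 0.1795 = 9.638 ppm.
FC to add: 9.638 − 0.5 = 9.138 mg/L as Cl₂.
Cl₂ equivalent: 9.138 mg/L × 942,465 L = 8612 g.
Product at 67.9% available Cl: 8612 / 0.679 = 12,680 g.

12.7 kg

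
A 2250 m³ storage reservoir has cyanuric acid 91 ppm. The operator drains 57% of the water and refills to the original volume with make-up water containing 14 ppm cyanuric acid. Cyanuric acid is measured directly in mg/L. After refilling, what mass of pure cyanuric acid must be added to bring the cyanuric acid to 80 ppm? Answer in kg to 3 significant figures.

74.0 kg

Volume: 2250 m³ = 2,250,000 L.
After draining 57% and refilling: 91 × 0.43 + 14 × 0.57 = 47.11 ppm.
Deficit to target: 80 − 47.11 = 32.89 mg/L.
Mass: 32.89 mg/L × 2,250,000 L = 74,000 g cyanuric acid.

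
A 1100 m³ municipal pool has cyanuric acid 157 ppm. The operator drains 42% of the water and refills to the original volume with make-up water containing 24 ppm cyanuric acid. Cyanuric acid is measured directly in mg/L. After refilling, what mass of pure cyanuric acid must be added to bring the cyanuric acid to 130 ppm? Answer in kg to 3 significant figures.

Volume: 1100 m³ = 1,100,000 L.
After draining 42% and refilling: 157 × 0.58 + 24 × 0.42 = 101.14 ppm.
Deficit to target: 130 − 101.14 = 28.86 mg/L.
Mass: 28.86 mg/L × 1,100,000 L = 31,750 g cyanuric acid.

31.7 kg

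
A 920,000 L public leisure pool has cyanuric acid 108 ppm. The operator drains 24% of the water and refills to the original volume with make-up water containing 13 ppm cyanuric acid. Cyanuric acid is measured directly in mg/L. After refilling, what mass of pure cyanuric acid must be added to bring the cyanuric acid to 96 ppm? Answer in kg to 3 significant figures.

After draining 24% and refilling: 108 × 0.76 + 13 × 0.24 = 85.2 ppm.
Deficit to target: 96 − 85.2 = 10.8 mg/L.
Mass: 10.8 mg/L × 920,000 L = 9936 g cyanuric acid.

9.94 kg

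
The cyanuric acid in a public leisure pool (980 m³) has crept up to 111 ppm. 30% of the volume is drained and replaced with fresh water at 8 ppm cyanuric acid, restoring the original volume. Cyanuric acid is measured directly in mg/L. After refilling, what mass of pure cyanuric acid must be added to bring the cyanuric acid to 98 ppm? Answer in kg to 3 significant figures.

17.5 kg

Volume: 980 m³ = 980,000 L.
After draining 30% and refilling: 111 × 0.70 + 8 × 0.30 = 80.1 ppm.
Deficit to target: 98 − 80.1 = 17.9 mg/L.
Mass: 17.9 mg/L × 980,000 L = 17,540 g cyanuric acid.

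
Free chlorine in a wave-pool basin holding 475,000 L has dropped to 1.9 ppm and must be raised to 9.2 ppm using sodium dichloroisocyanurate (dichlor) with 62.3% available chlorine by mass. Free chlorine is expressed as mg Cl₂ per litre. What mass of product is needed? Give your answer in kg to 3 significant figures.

Chlorine deficit: 9.2 − 1.9 = 7.3 ppm = 7.3 mg/L as Cl₂.
Cl₂ equivalent needed: 7.3 mg/L × 475,000 L = 3,468,000 mg = 3468 g.
Product at 62.3% available chlorine: 3468 / 0.623 = 5566 g.

5.57 kg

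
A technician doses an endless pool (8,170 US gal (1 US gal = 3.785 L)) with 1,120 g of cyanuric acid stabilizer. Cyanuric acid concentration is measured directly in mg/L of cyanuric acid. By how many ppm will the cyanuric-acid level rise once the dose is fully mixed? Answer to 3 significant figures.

36.2 ppm

Volume: 8,170 US gal × 3.785 L/gal = 30,923 L.
Rise: 1,120 g / 30,923 L × 1000 = 36.22 mg/L.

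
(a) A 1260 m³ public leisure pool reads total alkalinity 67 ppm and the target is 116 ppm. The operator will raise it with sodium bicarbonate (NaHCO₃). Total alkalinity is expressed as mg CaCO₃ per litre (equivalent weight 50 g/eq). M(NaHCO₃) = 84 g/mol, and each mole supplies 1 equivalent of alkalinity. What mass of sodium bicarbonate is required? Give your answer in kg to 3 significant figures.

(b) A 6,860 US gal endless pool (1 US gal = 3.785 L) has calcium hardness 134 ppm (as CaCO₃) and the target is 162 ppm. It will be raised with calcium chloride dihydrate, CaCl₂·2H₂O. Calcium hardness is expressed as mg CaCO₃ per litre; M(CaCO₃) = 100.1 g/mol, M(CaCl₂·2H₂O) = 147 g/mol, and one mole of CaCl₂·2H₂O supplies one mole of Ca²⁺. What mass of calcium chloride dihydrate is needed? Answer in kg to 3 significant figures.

(a) 104 kg; (b) 1.07 kg

(a) Volume: 1260 m³ = 1,260,000 L.
(a) Alkalinity to add: (116 − 67) = 49 mg/L as CaCO₃ × 1,260,000 L = 61,740 g as CaCO₃.
(a) Equivalents: 61,740 g ÷ 50 g/eq = 1235 eq.
(a) NaHCO₃ supplies 1 eq per mole → 1235 mol.
(a) Mass: 1235 mol × 84 g/mol = 103,700 g.

(b) Volume: 6,860 US gal × 3.785 L/gal = 25,965 L.
(b) Hardness to add: (162 − 134) = 28 mg/L as CaCO₃ × 25,965 L = 727 g as CaCO₃.
(b) Moles of Ca²⁺ (1 mol Ca²⁺ ≡ 1 mol CaCO₃): 727 / 100.1 g/mol = 7.263 mol.
(b) Mass of CaCl₂·2H₂O: 7.263 × 147 = 1068 g.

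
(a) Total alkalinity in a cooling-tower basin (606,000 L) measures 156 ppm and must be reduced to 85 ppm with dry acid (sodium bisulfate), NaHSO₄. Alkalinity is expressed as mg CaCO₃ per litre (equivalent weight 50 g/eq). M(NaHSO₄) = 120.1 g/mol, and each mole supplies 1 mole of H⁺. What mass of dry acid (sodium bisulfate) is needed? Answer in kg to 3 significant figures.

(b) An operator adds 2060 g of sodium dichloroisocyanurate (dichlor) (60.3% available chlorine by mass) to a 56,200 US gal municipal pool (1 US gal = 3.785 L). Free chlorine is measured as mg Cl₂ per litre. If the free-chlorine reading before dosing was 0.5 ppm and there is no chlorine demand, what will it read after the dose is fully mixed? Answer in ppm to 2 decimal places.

(a) Alkalinity to neutralize: (156 − 85) = 71 mg/L as CaCO₃ × 606,000 L = 43,030 g as CaCO₃.
(a) Equivalents of H⁺ required: 43,030 ÷ 50 g/eq = 860.5 eq = 860.5 mol NaHSO₄.
(a) Mass of NaHSO₄: 860.5 × 120.1 = 103,300 g.

(b) Volume: 56,200 US gal × 3.785 L/gal = 212,717 L.
(b) Available chlorine delivered: 2060 g × 0.603 = 1242 g as Cl₂.
(b) Concentration rise: 1242 g / 212,717 L = 5.84 mg/L = 5.84 ppm.
(b) Final FC: 0.5 + 5.84 = 6.34 ppm.

(a) 103 kg; (b) 6.34 ppm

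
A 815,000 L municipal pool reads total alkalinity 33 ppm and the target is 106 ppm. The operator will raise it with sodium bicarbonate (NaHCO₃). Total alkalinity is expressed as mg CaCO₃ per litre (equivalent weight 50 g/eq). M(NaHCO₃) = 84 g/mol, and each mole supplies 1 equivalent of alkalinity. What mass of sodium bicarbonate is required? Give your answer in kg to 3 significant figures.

Alkalinity to add: (106 − 33) = 73 mg/L as CaCO₃ × 815,000 L = 59,500 g as CaCO₃.
Equivalents: 59,500 g ÷ 50 g/eq = 1190 eq.
NaHCO₃ supplies 1 eq per mole → 1190 mol.
Mass: 1190 mol × 84 g/mol = 99,950 g.

100 kg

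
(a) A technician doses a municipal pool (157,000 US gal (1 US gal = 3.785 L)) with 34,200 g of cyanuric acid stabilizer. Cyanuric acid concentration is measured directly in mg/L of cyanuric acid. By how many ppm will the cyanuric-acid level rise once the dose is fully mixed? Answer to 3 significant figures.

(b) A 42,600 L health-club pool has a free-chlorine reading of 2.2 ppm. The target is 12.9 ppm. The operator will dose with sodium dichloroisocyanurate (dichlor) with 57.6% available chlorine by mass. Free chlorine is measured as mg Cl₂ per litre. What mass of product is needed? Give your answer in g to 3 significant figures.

(a) 57.6 ppm; (b) 791 g

(a) Volume: 157,000 US gal × 3.785 L/gal = 594,245 L.
(a) Rise: 34,200 g / 594,245 L × 1000 = 57.55 mg/L.

(b) Chlorine deficit: 12.9 − 2.2 = 10.7 ppm = 10.7 mg/L as Cl₂.
(b) Cl₂ equivalent needed: 10.7 mg/L × 42,600 L = 455,800 mg = 455.8 g.
(b) Product at 57.6% available chlorine: 455.8 / 0.576 = 791.4 g.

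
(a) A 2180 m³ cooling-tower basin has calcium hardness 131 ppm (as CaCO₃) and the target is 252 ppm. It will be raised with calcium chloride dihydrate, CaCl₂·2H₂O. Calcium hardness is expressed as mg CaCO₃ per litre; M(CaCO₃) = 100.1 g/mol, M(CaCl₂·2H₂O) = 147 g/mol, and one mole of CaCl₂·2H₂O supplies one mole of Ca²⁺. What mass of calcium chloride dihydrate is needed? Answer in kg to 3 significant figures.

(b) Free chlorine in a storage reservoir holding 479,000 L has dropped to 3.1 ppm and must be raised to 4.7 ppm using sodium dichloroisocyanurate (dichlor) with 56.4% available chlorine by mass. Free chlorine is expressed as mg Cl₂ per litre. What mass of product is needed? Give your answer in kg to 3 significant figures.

(a) Volume: 2180 m³ = 2,180,000 L.
(a) Hardness to add: (252 − 131) = 121 mg/L as CaCO₃ × 2,180,000 L = 263,800 g as CaCO₃.
(a) Moles of Ca²⁺ (1 mol Ca²⁺ ≡ 1 mol CaCO₃): 263,800 / 100.1 g/mol = 2635 mol.
(a) Mass of CaCl₂·2H₂O: 2635 × 147 = 387,400 g.

(b) Chlorine deficit: 4.7 − 3.1 = 1.6 ppm = 1.6 mg/L as Cl₂.
(b) Cl₂ equivalent needed: 1.6 mg/L × 479,000 L = 766,400 mg = 766.4 g.
(b) Product at 56.4% available chlorine: 766.4 / 0.564 = 1359 g.

(a) 387 kg; (b) 1.36 kg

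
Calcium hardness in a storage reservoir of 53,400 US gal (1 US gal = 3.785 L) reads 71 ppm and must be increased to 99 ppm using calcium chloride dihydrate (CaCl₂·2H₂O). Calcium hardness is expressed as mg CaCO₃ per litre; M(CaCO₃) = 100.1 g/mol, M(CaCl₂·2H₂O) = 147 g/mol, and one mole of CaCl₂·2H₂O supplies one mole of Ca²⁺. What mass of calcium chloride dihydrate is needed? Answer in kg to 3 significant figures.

8.31 kg

Volume: 53,400 US gal × 3.785 L/gal = 202,119 L.
Hardness to add: (99 − 71) = 28 mg/L as CaCO₃ × 202,119 L = 5659 g as CaCO₃.
Moles of Ca²⁺ (1 mol Ca²⁺ ≡ 1 mol CaCO₃): 5659 / 100.1 g/mol = 56.54 mol.
Mass of CaCl₂·2H₂O: 56.54 × 147 = 8311 g.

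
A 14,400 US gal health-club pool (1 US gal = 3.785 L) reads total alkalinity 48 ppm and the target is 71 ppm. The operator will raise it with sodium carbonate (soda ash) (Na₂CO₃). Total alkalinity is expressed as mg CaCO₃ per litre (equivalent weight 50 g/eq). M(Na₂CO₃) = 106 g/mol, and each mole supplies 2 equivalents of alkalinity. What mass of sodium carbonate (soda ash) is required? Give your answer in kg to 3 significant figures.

1.33 kg

Volume: 14,400 US gal × 3.785 L/gal = 54,504 L.
Alkalinity to add: (71 − 48) = 23 mg/L as CaCO₃ × 54,504 L = 1254 g as CaCO₃.
Equivalents: 1254 g ÷ 50 g/eq = 25.07 eq.
Each mole of Na₂CO₃ supplies 2 eq, so 25.07 / 2 = 12.54 mol.
Mass: 12.54 mol × 106 g/mol = 1329 g.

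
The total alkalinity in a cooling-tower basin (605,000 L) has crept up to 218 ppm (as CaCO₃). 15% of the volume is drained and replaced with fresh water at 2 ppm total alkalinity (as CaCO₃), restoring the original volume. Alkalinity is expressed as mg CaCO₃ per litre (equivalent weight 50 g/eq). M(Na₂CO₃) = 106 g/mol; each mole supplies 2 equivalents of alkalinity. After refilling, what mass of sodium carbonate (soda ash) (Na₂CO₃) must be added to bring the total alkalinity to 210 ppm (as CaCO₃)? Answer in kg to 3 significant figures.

15.6 kg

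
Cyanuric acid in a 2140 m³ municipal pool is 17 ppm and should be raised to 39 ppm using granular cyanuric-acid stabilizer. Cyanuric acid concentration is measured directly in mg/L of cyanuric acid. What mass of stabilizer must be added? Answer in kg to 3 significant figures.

47.1 kg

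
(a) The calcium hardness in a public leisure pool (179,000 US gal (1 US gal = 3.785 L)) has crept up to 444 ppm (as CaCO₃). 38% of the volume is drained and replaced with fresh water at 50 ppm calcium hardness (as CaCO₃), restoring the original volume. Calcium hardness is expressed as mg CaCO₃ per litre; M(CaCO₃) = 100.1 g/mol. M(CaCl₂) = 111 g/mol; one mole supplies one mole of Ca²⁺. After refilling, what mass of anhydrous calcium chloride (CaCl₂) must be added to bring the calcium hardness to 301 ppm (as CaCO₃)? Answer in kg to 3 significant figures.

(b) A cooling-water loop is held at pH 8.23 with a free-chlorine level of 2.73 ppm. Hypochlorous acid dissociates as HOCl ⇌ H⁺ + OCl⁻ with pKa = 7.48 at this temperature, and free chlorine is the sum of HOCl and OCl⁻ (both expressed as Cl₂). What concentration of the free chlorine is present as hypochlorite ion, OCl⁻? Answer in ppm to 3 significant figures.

(a) 5.05 kg; (b) 2.32 ppm

(a) Volume: 179,000 US gal × 3.785 L/gal = 677,515 L.
(a) After draining 38% and refilling: 444 × 0.62 + 50 × 0.38 = 294.28 ppm.
(a) Deficit to target: 301 − 294.28 = 6.72 mg/L.
(a) As CaCO₃: 6.72 mg/L × 677,515 L = 4553 g; ÷ 100.1 = 45.48 mol Ca²⁺.
(a) Mass: 45.48 × 111 = 5049 g.

(b) [OCl⁻]/[HOCl] = 10^(pH − pKa) = 10^(8.23 − 7.48) = 10^0.75 = 5.623.
(b) Fraction as HOCl = 1 / (1 + 5.623) = 0.151.
(b) OCl⁻ = (1 − 0.151) × 2.73 ppm = 2.318 ppm.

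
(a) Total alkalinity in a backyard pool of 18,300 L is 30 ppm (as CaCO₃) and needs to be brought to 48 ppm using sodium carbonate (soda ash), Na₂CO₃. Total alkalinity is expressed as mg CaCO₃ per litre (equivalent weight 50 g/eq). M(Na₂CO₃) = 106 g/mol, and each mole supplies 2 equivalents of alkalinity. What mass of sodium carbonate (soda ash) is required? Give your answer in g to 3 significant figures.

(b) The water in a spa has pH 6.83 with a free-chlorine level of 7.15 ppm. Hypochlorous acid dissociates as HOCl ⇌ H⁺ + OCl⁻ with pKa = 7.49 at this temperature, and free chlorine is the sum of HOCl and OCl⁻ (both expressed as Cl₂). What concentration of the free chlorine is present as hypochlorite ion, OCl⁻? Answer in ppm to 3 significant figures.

(a) Alkalinity to add: (48 − 30) = 18 mg/L as CaCO₃ × 18,300 L = 329.4 g as CaCO₃.
(a) Equivalents: 329.4 g ÷ 50 g/eq = 6.588 eq.
(a) Each mole of Na₂CO₃ supplies 2 eq, so 6.588 / 2 = 3.294 mol.
(a) Mass: 3.294 mol × 106 g/mol = 349.2 g.

(b) [OCl⁻]/[HOCl] = 10^(pH − pKa) = 10^(6.83 − 7.49) = 10^-0.66 = 0.2188.
(b) Fraction as HOCl = 1 / (1 + 0.2188) = 0.8205.
(b) OCl⁻ = (1 − 0.8205) × 7.15 ppm = 1.283 ppm.

(a) 349 g; (b) 1.28 ppm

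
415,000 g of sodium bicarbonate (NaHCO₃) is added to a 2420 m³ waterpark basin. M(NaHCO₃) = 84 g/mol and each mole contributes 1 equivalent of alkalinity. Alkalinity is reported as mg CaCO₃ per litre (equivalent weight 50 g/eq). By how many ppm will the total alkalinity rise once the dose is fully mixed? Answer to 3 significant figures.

102 ppm

Volume: 2420 m³ = 2,420,000 L.
Moles of NaHCO₃: 415,000 g ÷ 84 g/mol = 4940 mol → 4940 eq of alkalinity.
As CaCO₃: 4940 eq × 50 g/eq = 247,000 g.
Rise: 247,000 g / 2,420,000 L × 1000 = 102.1 mg/L.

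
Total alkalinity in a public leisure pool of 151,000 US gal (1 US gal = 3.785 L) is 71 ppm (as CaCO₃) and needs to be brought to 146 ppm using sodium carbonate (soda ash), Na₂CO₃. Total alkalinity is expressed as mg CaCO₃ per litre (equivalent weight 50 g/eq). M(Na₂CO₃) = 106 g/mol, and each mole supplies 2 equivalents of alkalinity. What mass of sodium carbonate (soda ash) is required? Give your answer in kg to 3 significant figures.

Volume: 151,000 US gal × 3.785 L/gal = 571,535 L.
Alkalinity to add: (146 − 71) = 75 mg/L as CaCO₃ × 571,535 L = 42,870 g as CaCO₃.
Equivalents: 42,870 g ÷ 50 g/eq = 857.3 eq.
Each mole of Na₂CO₃ supplies 2 eq, so 857.3 / 2 = 428.7 mol.
Mass: 428.7 mol × 106 g/mol = 45,440 g.

45.4 kg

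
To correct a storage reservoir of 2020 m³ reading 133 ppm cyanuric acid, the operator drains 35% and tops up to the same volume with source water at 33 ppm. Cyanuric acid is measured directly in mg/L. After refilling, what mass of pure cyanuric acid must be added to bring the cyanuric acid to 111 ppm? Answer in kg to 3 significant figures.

26.3 kg

Volume: 2020 m³ = 2,020,000 L.
After draining 35% and refilling: 133 × 0.65 + 33 × 0.35 = 98 ppm.
Deficit to target: 111 − 98 = 13 mg/L.
Mass: 13 mg/L × 2,020,000 L = 26,260 g cyanuric acid.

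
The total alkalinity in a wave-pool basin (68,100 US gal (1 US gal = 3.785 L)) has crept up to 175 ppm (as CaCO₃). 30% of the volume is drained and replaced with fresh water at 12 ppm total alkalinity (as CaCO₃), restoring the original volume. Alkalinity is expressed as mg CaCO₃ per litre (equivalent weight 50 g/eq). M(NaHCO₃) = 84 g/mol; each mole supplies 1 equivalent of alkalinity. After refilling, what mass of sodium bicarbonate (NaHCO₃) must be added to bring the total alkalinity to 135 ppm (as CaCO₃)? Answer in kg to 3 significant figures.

3.85 kg

Volume: 68,100 US gal × 3.785 L/gal = 257,758 L.
After draining 30% and refilling: 175 × 0.70 + 12 × 0.30 = 126.1 ppm.
Deficit to target: 135 − 126.1 = 8.9 mg/L.
As CaCO₃: 8.9 mg/L × 257,758 L = 2294 g; ÷ 50 g/eq ÷ 1 = 45.88 mol NaHCO₃.
Mass: 45.88 × 84 = 3854 g.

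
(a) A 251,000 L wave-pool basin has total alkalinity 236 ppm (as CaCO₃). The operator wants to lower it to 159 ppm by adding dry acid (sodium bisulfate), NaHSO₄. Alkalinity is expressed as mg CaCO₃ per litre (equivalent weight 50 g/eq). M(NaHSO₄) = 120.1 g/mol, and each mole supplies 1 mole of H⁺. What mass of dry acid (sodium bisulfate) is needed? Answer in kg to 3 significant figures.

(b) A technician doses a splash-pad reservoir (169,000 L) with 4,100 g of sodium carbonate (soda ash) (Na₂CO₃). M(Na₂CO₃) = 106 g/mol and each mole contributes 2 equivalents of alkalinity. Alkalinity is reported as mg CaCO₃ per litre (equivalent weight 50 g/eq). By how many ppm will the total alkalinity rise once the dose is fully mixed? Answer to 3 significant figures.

(a) 46.4 kg; (b) 22.9 ppm

(a) Alkalinity to neutralize: (236 − 159) = 77 mg/L as CaCO₃ × 251,000 L = 19,330 g as CaCO₃.
(a) Equivalents of H⁺ required: 19,330 ÷ 50 g/eq = 386.5 eq = 386.5 mol NaHSO₄.
(a) Mass of NaHSO₄: 386.5 × 120.1 = 46,420 g.

(b) Moles of Na₂CO₃: 4,100 g ÷ 106 g/mol = 38.68 mol → 77.36 eq of alkalinity.
(b) As CaCO₃: 77.36 eq × 50 g/eq = 3868 g.
(b) Rise: 3868 g / 169,000 L × 1000 = 22.89 mg/L.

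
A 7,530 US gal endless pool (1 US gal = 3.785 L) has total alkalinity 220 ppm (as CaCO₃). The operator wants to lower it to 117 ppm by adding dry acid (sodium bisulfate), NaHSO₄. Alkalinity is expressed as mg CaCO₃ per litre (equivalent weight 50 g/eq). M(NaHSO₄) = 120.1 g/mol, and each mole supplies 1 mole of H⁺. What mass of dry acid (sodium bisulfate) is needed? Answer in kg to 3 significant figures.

Volume: 7,530 US gal × 3.785 L/gal = 28,501 L.
Alkalinity to neutralize: (220 − 117) = 103 mg/L as CaCO₃ × 28,501 L = 2936 g as CaCO₃.
Equivalents of H⁺ required: 2936 ÷ 50 g/eq = 58.71 eq = 58.71 mol NaHSO₄.
Mass of NaHSO₄: 58.71 × 120.1 = 7051 g.

7.05 kg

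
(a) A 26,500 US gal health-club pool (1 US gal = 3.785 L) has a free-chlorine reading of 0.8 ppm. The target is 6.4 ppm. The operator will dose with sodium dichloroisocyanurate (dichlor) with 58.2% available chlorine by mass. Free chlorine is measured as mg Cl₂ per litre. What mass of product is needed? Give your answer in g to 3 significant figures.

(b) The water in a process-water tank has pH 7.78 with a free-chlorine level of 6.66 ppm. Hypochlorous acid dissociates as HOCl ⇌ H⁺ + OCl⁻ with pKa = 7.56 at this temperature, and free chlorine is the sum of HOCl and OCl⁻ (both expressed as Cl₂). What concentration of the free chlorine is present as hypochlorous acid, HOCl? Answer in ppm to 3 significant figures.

(a) Volume: 26,500 US gal × 3.785 L/gal = 100,302 L.
(a) Chlorine deficit: 6.4 − 0.8 = 5.6 ppm = 5.6 mg/L as Cl₂.
(a) Cl₂ equivalent needed: 5.6 mg/L × 100,302 L = 561,700 mg = 561.7 g.
(a) Product at 58.2% available chlorine: 561.7 / 0.582 = 965.1 g.

(b) [OCl⁻]/[HOCl] = 10^(pH − pKa) = 10^(7.78 − 7.56) = 10^0.22 = 1.66.
(b) Fraction as HOCl = 1 / (1 + 1.66) = 0.376.
(b) HOCl = 0.376 × 6.66 ppm = 2.504 ppm.

(a) 965 g; (b) 2.50 ppm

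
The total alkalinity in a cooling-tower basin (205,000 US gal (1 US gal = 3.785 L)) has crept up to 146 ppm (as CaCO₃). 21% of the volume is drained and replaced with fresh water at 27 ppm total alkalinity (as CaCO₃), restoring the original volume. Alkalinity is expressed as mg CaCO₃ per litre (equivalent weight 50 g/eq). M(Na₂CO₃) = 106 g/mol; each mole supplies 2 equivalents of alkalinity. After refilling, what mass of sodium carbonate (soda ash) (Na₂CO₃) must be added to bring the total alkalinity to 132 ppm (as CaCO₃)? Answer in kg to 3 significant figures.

9.04 kg

Volume: 205,000 US gal × 3.785 L/gal = 775,925 L.
After draining 21% and refilling: 146 × 0.79 + 27 × 0.21 = 121.01 ppm.
Deficit to target: 132 − 121.01 = 10.99 mg/L.
As CaCO₃: 10.99 mg/L × 775,925 L = 8527 g; ÷ 50 g/eq ÷ 2 = 85.27 mol Na₂CO₃.
Mass: 85.27 × 106 = 9039 g.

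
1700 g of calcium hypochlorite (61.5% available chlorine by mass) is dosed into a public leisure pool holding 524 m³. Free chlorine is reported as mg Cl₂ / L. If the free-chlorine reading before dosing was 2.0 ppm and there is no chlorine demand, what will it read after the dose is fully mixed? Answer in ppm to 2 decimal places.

Volume: 524 m³ = 524,000 L.
Available chlorine delivered: 1700 g × 0.615 = 1046 g as Cl₂.
Concentration rise: 1046 g / 524,000 L = 1.995 mg/L = 2.00 ppm.
Final FC: 2.0 + 2.00 = 4.00 ppm.

4.00 ppm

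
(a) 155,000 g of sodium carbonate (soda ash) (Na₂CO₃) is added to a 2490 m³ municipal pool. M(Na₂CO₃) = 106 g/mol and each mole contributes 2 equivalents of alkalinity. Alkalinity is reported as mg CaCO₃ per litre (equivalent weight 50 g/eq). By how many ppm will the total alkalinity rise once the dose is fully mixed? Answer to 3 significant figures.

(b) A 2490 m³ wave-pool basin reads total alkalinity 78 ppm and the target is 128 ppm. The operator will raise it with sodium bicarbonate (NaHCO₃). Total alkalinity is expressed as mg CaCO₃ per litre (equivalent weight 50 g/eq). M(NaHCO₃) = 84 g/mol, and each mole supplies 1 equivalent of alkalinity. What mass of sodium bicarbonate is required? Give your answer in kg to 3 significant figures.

(a) 58.7 ppm; (b) 209 kg

(a) Volume: 2490 m³ = 2,490,000 L.
(a) Moles of Na₂CO₃: 155,000 g ÷ 106 g/mol = 1462 mol → 2925 eq of alkalinity.
(a) As CaCO₃: 2925 eq × 50 g/eq = 146,200 g.
(a) Rise: 146,200 g / 2,490,000 L × 1000 = 58.73 mg/L.

(b) Volume: 2490 m³ = 2,490,000 L.
(b) Alkalinity to add: (128 − 78) = 50 mg/L as CaCO₃ × 2,490,000 L = 124,500 g as CaCO₃.
(b) Equivalents: 124,500 g ÷ 50 g/eq = 2490 eq.
(b) NaHCO₃ supplies 1 eq per mole → 2490 mol.
(b) Mass: 2490 mol × 84 g/mol = 209,200 g.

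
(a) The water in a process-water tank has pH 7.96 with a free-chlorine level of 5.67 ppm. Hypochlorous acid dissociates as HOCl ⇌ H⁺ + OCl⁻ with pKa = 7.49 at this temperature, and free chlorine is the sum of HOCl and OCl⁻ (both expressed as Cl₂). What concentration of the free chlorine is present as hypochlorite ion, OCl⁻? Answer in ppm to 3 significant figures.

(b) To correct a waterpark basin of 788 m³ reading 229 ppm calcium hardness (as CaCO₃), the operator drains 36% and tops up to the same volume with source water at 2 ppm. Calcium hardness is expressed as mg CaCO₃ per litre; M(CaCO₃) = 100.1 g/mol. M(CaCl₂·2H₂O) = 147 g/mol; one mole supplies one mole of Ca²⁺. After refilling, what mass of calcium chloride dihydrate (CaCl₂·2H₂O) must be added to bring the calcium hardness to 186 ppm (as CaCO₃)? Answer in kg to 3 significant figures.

(a) [OCl⁻]/[HOCl] = 10^(pH − pKa) = 10^(7.96 − 7.49) = 10^0.47 = 2.951.
(a) Fraction as HOCl = 1 / (1 + 2.951) = 0.2531.
(a) OCl⁻ = (1 − 0.2531) × 5.67 ppm = 4.235 ppm.

(b) Volume: 788 m³ = 788,000 L.
(b) After draining 36% and refilling: 229 × 0.64 + 2 × 0.36 = 147.28 ppm.
(b) Deficit to target: 186 − 147.28 = 38.72 mg/L.
(b) As CaCO₃: 38.72 mg/L × 788,000 L = 30,510 g; ÷ 100.1 = 304.8 mol Ca²⁺.
(b) Mass: 304.8 × 147 = 44,810 g.

(a) 4.23 ppm; (b) 44.8 kg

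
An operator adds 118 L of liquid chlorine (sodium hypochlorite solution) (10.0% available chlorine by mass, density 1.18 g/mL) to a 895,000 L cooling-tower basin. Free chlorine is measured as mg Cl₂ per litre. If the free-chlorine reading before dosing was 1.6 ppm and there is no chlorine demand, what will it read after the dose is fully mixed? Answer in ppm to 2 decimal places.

Mass of solution: 118 L × 1000 mL/L × 1.18 g/mL = 139,200 g.
Available chlorine delivered: 139,200 g × 0.1 = 13,920 g as Cl₂.
Concentration rise: 13,920 g / 895,000 L = 15.56 mg/L = 15.56 ppm.
Final FC: 1.6 + 15.56 = 17.16 ppm.

17.16 ppm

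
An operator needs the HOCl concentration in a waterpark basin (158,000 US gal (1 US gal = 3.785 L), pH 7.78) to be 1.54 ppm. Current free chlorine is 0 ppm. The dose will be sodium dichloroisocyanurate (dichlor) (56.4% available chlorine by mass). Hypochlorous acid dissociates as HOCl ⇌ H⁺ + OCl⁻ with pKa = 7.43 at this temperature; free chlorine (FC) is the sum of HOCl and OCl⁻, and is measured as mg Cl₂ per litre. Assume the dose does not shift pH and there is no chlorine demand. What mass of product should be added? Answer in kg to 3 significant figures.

Volume: 158,000 US gal × 3.785 L/gal = 598,030 L.
[OCl⁻]/[HOCl] = 10^(pH − pKa) = 10^(7.78 − 7.43) = 2.239; fraction as HOCl = 1/(1 + 2.239) = 0.3088.
Free chlorine required for 1.54 ppm HOCl: 1.54 / 0.3088 = 4.988 ppm.
FC to add: 4.988 − 0 = 4.988 mg/L as Cl₂.
Cl₂ equivalent: 4.988 mg/L × 598,030 L = 2983 g.
Product at 56.4% available Cl: 2983 / 0.564 = 5289 g.

5.29 kg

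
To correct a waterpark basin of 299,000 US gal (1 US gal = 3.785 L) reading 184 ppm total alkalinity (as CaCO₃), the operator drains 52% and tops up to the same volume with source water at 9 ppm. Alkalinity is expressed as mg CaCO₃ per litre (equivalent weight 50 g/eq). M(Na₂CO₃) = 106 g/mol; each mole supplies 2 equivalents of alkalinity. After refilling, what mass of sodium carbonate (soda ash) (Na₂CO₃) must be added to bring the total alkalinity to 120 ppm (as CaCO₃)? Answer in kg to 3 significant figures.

Volume: 299,000 US gal × 3.785 L/gal = 1,131,715 L.
After draining 52% and refilling: 184 × 0.48 + 9 × 0.52 = 93 ppm.
Deficit to target: 120 − 93 = 27 mg/L.
As CaCO₃: 27 mg/L × 1,131,715 L = 30,560 g; ÷ 50 g/eq ÷ 2 = 305.6 mol Na₂CO₃.
Mass: 305.6 × 106 = 32,390 g.

32.4 kg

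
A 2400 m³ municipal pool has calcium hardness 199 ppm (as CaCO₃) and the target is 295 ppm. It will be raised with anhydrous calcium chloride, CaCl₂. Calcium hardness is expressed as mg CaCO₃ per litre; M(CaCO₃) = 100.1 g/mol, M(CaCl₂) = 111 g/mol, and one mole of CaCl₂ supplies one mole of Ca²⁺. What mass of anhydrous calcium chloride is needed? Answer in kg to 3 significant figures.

Volume: 2400 m³ = 2,400,000 L.
Hardness to add: (295 − 199) = 96 mg/L as CaCO₃ × 2,400,000 L = 230,400 g as CaCO₃.
Moles of Ca²⁺ (1 mol Ca²⁺ ≡ 1 mol CaCO₃): 230,400 / 100.1 g/mol = 2302 mol.
Mass of CaCl₂: 2302 × 111 = 255,500 g.

255 kg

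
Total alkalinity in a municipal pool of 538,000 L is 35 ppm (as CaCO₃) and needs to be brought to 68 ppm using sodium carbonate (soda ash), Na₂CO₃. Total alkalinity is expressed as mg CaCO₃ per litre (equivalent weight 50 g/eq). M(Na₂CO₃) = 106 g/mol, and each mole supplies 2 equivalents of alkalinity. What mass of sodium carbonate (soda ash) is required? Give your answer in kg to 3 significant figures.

18.8 kg

Alkalinity to add: (68 − 35) = 33 mg/L as CaCO₃ × 538,000 L = 17,750 g as CaCO₃.
Equivalents: 17,750 g ÷ 50 g/eq = 355.1 eq.
Each mole of Na₂CO₃ supplies 2 eq, so 355.1 / 2 = 177.5 mol.
Mass: 177.5 mol × 106 g/mol = 18,820 g.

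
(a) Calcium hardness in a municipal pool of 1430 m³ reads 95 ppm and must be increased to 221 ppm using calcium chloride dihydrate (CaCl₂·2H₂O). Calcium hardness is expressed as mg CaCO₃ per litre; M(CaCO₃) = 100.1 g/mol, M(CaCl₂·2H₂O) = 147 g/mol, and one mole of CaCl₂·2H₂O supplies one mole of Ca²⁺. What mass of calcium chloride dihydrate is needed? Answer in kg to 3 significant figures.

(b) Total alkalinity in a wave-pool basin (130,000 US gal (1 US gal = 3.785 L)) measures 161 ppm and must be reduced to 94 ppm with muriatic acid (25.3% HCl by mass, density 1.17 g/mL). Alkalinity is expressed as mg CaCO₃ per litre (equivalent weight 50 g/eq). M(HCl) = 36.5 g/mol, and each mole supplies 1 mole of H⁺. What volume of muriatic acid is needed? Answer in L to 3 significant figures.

(a) 265 kg; (b) 81.3 L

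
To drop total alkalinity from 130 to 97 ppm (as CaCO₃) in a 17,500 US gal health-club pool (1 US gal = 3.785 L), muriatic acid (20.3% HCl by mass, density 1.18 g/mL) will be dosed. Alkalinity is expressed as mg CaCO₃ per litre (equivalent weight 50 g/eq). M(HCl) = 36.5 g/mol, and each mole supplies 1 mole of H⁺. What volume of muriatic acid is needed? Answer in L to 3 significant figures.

Volume: 17,500 US gal × 3.785 L/gal = 66,238 L.
Alkalinity to neutralize: (130 − 97) = 33 mg/L as CaCO₃ × 66,238 L = 2186 g as CaCO₃.
Equivalents of H⁺ required: 2186 ÷ 50 g/eq = 43.72 eq = 43.72 mol HCl.
Mass of HCl: 43.72 × 36.5 = 1596 g.
Mass of 20.3% solution: 1596 / 0.203 = 7860 g.
Volume: 7860 g ÷ 1.18 g/mL = 6661 mL.

6.66 L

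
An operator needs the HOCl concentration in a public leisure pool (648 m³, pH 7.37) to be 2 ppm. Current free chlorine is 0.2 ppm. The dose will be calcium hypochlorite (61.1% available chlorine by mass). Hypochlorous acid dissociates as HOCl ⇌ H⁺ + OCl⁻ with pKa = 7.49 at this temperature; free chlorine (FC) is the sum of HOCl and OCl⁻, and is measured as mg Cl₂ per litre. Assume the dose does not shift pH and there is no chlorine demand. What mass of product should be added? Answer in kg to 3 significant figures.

Volume: 648 m³ = 648,000 L.
[OCl⁻]/[HOCl] = 10^(pH − pKa) = 10^(7.37 − 7.49) = 0.7586; fraction as HOCl = 1/(1 + 0.7586) = 0.5686.
Free chlorine required for 2 ppm HOCl: 2 / 0.5686 = 3.517 ppm.
FC to add: 3.517 − 0.2 = 3.317 mg/L as Cl₂.
Cl₂ equivalent: 3.317 mg/L × 648,000 L = 2150 g.
Product at 61.1% available Cl: 2150 / 0.611 = 3518 g.

3.52 kg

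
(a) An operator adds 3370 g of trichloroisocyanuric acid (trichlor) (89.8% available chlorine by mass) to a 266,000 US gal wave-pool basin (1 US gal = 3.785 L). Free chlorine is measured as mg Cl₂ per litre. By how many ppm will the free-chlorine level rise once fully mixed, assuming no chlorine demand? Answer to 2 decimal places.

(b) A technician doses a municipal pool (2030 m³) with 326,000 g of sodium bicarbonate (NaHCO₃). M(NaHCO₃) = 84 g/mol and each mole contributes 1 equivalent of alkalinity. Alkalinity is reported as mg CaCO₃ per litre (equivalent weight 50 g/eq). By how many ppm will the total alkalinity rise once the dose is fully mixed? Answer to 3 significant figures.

(a) Volume: 266,000 US gal × 3.785 L/gal = 1,006,810 L.
(a) Available chlorine delivered: 3370 g × 0.898 = 3026 g as Cl₂.
(a) Concentration rise: 3026 g / 1,006,810 L = 3.006 mg/L = 3.01 ppm.

(b) Volume: 2030 m³ = 2,030,000 L.
(b) Moles of NaHCO₃: 326,000 g ÷ 84 g/mol = 3881 mol → 3881 eq of alkalinity.
(b) As CaCO₃: 3881 eq × 50 g/eq = 194,000 g.
(b) Rise: 194,000 g / 2,030,000 L × 1000 = 95.59 mg/L.

(a) 3.01 ppm; (b) 95.6 ppm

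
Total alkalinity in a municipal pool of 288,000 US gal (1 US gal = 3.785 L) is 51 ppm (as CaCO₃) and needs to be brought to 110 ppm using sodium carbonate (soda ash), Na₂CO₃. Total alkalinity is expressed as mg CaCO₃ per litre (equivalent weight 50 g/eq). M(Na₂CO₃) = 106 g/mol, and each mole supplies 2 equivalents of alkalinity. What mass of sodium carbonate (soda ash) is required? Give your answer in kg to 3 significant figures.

68.2 kg

Volume: 288,000 US gal × 3.785 L/gal = 1,090,080 L.
Alkalinity to add: (110 − 51) = 59 mg/L as CaCO₃ × 1,090,080 L = 64,310 g as CaCO₃.
Equivalents: 64,310 g ÷ 50 g/eq = 1286 eq.
Each mole of Na₂CO₃ supplies 2 eq, so 1286 / 2 = 643.1 mol.
Mass: 643.1 mol × 106 g/mol = 68,170 g.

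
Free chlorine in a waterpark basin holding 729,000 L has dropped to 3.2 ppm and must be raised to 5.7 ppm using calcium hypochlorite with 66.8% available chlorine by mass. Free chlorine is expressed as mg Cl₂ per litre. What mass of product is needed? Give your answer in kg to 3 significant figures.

Chlorine deficit: 5.7 − 3.2 = 2.5 ppm = 2.5 mg/L as Cl₂.
Cl₂ equivalent needed: 2.5 mg/L × 729,000 L = 1,822,000 mg = 1822 g.
Product at 66.8% available chlorine: 1822 / 0.668 = 2728 g.

2.73 kg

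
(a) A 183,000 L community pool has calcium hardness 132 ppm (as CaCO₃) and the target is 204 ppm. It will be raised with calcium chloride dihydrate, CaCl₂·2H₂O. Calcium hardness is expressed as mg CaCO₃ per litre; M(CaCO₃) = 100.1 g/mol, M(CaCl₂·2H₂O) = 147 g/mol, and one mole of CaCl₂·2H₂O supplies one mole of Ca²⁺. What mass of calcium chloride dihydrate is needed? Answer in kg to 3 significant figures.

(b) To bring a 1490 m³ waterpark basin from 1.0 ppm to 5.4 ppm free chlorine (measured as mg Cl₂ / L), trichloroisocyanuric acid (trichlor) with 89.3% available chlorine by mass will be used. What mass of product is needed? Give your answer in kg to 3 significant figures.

(a) 19.3 kg; (b) 7.34 kg

(a) Hardness to add: (204 − 132) = 72 mg/L as CaCO₃ × 183,000 L = 13,180 g as CaCO₃.
(a) Moles of Ca²⁺ (1 mol Ca²⁺ ≡ 1 mol CaCO₃): 13,180 / 100.1 g/mol = 131.6 mol.
(a) Mass of CaCl₂·2H₂O: 131.6 × 147 = 19,350 g.

(b) Volume: 1490 m³ = 1,490,000 L.
(b) Chlorine deficit: 5.4 − 1.0 = 4.4 ppm = 4.4 mg/L as Cl₂.
(b) Cl₂ equivalent needed: 4.4 mg/L × 1,490,000 L = 6,556,000 mg = 6556 g.
(b) Product at 89.3% available chlorine: 6556 / 0.893 = 7342 g.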